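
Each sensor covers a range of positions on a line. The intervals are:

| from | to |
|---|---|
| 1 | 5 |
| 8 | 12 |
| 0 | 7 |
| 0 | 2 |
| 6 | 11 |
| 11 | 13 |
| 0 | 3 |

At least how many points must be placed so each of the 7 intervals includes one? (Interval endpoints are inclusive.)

2

Sorted: [0,2] [0,3] [1,5] [0,7] [6,11] [8,12] [11,13]
{[0,2],[0,3],[1,5],[0,7]} hit by 2; {[6,11],[8,12],[11,13]} hit by 11.
Points: 2, 11 (2 total).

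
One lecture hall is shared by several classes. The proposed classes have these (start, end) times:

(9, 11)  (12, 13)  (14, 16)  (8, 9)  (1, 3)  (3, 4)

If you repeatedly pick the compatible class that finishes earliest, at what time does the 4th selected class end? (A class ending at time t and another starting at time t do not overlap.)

Greedy by earliest finish: after sorting by end time, pick each interval compatible with the last pick.
By end time: (1,3), (3,4), (8,9), (9,11), (12,13), (14,16).
Pick (1,3); next start ≥ 3 → (3,4); next start ≥ 4 → (8,9); next start ≥ 9 → (9,11); next start ≥ 11 → (12,13); next start ≥ 13 → (14,16).
Selected: (1,3) (3,4) (8,9) (9,11) (12,13) (14,16)

11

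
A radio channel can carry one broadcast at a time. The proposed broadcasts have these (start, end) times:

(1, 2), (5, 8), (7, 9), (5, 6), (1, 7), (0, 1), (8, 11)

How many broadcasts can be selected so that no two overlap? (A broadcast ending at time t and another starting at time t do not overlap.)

Sorted by end: (0,1)  (1,2)  (5,6)  (1,7)  (5,8)  (7,9)  (8,11)
take (0,1); take (1,2); take (5,6); skip (5,8); take (7,9); skip (8,11).
Selected 4 broadcasts.

4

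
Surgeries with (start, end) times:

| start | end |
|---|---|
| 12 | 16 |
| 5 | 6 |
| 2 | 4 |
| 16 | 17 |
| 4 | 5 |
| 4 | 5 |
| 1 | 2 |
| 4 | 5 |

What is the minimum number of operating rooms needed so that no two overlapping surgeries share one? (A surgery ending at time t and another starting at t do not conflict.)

3

The answer is the maximum number of intervals overlapping at any instant.
Events (time:±→running): 1:+→1 2:-→0 2:+→1 4:-→0 4:+→1 4:+→2 4:+→3 … peak 3.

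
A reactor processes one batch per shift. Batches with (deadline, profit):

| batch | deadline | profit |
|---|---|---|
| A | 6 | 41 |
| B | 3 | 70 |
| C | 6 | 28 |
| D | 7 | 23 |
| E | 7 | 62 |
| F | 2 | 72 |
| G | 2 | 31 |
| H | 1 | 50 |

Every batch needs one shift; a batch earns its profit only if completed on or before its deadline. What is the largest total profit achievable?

346

Take jobs in profit order; each goes to the latest open slot no later than its deadline.
Profit order: F=72 B=70 E=62 H=50 A=41 G=31 C=28 D=23
Assign: F→slot 2, B→slot 3, E→slot 7, H→slot 1, A→slot 6, G skipped, C→slot 5, D→slot 4.
Slots: [1:H] [2:F] [3:B] [4:D] [5:C] [6:A] [7:E]
Profit = 50 + 72 + 70 + 23 + 28 + 41 + 62 = 346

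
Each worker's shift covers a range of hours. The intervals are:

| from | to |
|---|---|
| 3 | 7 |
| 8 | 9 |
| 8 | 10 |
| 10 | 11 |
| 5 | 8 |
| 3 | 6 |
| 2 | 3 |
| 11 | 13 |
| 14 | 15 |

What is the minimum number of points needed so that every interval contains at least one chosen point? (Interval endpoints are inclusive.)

Sort by right endpoint; whenever an interval is uncovered, place a point at its right end.
Sorted: [2,3] [3,6] [3,7] [5,8] [8,9] [8,10] [10,11] [11,13] [14,15]
{[2,3],[3,6],[3,7]} hit by 3; {[5,8],[8,9],[8,10]} hit by 8; {[10,11],[11,13]} hit by 11; {[14,15]} hit by 15.
Points: 3, 8, 11, 15 (4 total).

4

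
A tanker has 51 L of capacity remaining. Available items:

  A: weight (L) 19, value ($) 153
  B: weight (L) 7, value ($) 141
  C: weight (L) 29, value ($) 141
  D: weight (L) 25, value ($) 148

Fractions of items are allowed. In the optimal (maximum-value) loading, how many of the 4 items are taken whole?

Greedy by value/weight ratio, highest first.
Order: B (141/7=20.14) > A (153/19=8.05) > D (148/25=5.92) > C (141/29=4.86)
Fill: take B (7 @ 141) → take A (19 @ 153) → take D (25 @ 148); 51/51 used.
3 item(s) taken whole.

3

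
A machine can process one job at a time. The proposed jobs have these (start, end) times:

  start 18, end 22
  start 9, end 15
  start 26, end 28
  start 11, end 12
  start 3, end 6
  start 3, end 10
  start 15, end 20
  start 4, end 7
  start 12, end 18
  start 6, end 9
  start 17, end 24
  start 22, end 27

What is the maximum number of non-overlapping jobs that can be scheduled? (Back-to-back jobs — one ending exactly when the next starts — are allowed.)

6

Greedy by earliest finish: after sorting by end time, pick each interval compatible with the last pick.
Sorted by end: (3,6)  (4,7)  (6,9)  (3,10)  (11,12)  (9,15)  (12,18)  (15,20)  (18,22)  (17,24)  (22,27)  (26,28)
take (3,6); skip (4,7); take (6,9); take (11,12); skip (9,15); take (12,18); take (18,22); take (22,27).
Selected 6 jobs.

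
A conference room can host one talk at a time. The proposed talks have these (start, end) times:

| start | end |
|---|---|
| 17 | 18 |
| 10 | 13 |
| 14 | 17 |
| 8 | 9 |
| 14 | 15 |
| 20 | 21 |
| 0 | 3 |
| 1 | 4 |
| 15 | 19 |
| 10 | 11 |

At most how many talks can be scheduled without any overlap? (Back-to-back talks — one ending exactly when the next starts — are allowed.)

Sorted by end: (0,3)  (1,4)  (8,9)  (10,11)  (10,13)  (14,15)  (14,17)  (17,18)  (15,19)  (20,21)
take (0,3); take (8,9); take (10,11); skip (10,13); take (14,15); skip (14,17); take (17,18); take (20,21).
Selected 6 talks.

6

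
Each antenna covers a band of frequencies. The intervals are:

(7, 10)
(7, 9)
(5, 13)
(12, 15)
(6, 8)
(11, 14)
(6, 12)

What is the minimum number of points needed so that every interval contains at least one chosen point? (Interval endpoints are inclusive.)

Sort by right endpoint; whenever an interval is uncovered, place a point at its right end.
Sorted: [6,8] [7,9] [7,10] [6,12] [5,13] [11,14] [12,15]
{[6,8],[7,9],[7,10],[6,12],[5,13]} hit by 8; {[11,14],[12,15]} hit by 14.
Points: 8, 14 (2 total).

2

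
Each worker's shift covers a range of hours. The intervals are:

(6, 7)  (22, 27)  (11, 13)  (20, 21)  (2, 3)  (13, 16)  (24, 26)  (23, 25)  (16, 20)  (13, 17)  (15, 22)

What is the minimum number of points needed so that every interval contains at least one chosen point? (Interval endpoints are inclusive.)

By right end: [2,3]  [6,7]  [11,13]  [13,16]  [13,17]  [16,20]  [20,21]  [15,22]  [23,25]  [24,26]  [22,27]
[2,3] uncovered → point at 3; [6,7] uncovered → point at 7; [11,13] uncovered → point at 13; [16,20] uncovered → point at 20; [23,25] uncovered → point at 25.
Points: 3, 7, 13, 20, 25 (5 total).

5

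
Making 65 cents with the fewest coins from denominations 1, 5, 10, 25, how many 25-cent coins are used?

Greedy: take as many of the largest coin as possible, then repeat with the remainder.
65 − 2×25→15 − 1×10→5 − 1×5→0
Count of 25: 2

2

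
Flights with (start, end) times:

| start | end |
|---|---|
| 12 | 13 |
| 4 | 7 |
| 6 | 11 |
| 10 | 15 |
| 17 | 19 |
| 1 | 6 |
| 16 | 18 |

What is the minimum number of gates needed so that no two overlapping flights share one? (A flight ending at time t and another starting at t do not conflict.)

The answer is the maximum number of intervals overlapping at any instant.
Events (time:±→running): 1:+→1 4:+→2 … peak 2.

2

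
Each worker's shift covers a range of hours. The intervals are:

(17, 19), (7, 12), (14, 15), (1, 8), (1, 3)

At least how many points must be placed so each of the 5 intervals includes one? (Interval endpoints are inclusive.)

4

Process intervals by earliest right end; each time one isn't hit yet, stab at its right endpoint.
By right end: [1,3]  [1,8]  [7,12]  [14,15]  [17,19]
[1,3] uncovered → point at 3; [7,12] uncovered → point at 12; [14,15] uncovered → point at 15; [17,19] uncovered → point at 19.
Points: 3, 12, 15, 19 (4 total).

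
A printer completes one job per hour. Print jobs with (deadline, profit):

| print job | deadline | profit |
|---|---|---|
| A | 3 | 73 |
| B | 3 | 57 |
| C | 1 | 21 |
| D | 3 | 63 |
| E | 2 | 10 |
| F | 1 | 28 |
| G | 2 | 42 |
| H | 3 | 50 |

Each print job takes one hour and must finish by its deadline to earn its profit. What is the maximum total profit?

Profit order: A=73 D=63 B=57 H=50 G=42 F=28 C=21 E=10
Assign: A→slot 3, D→slot 2, B→slot 1, H skipped, G skipped, F skipped, C skipped, E skipped.
Slots: [1:B] [2:D] [3:A]
Profit = 57 + 63 + 73 = 193

193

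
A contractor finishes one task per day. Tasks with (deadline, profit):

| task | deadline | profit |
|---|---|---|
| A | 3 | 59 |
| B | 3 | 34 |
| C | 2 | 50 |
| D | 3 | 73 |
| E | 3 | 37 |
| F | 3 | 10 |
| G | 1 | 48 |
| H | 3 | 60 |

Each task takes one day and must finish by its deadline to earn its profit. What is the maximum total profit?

Take jobs in profit order; each goes to the latest open slot no later than its deadline.
By profit: D(d3,73), H(d3,60), A(d3,59), C(d2,50), G(d1,48), E(d3,37), B(d3,34), F(d3,10)
D→slot 3; H→slot 2; A→slot 1; C skipped; G skipped; E skipped; B skipped; F skipped.
Profit = 59 + 60 + 73 = 192

192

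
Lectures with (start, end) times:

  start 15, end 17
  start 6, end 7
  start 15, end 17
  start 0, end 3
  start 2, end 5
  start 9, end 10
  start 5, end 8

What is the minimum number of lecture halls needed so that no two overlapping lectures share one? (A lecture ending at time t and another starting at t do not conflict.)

2

starts: [0, 2, 5, 6, 9, 15, 15]
ends:   [3, 5, 7, 8, 10, 17, 17]
s0→1 s2→2  — peak 2.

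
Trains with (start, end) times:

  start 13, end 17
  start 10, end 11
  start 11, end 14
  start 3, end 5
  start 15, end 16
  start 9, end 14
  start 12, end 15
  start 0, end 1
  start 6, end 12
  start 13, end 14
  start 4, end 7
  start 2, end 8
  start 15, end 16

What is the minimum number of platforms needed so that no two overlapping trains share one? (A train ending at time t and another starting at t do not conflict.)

Count concurrent intervals with a sweep; the peak is the room count.
starts: [0, 2, 3, 4, 6, 9, 10, 11, 12, 13, 13, 15, 15]
ends:   [1, 5, 7, 8, 11, 12, 14, 14, 14, 15, 16, 16, 17]
s0→1 e1→0 s2→1 s3→2 s4→3 e5→2 s6→3 e7→2 e8→1 s9→2 s10→3 e11→2 s11→3 e12→2 s12→3 s13→4 s13→5  — peak 5.

5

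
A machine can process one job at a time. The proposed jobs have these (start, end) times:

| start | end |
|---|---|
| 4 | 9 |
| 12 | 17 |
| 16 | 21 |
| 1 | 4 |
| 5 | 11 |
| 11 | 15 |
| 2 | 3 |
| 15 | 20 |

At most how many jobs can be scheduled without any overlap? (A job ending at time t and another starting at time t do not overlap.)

4

Sorted by end: (2,3)  (1,4)  (4,9)  (5,11)  (11,15)  (12,17)  (15,20)  (16,21)
take (2,3); skip (1,4); take (4,9); skip (5,11); take (11,15); skip (12,17); take (15,20).
Selected 4 jobs.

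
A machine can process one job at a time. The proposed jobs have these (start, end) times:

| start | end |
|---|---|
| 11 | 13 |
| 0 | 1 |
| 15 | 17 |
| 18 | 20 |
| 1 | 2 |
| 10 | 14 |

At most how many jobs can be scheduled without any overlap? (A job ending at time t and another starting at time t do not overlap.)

By end time: (0,1), (1,2), (11,13), (10,14), (15,17), (18,20).
Pick (0,1); next start ≥ 1 → (1,2); next start ≥ 2 → (11,13); next start ≥ 13 → (15,17); next start ≥ 17 → (18,20).
Selected 5 jobs.

5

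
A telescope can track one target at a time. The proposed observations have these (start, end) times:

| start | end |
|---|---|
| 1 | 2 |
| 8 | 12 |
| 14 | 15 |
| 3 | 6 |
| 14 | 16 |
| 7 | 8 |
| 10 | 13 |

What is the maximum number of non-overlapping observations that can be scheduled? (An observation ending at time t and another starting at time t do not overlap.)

Sorted by end: (1,2)  (3,6)  (7,8)  (8,12)  (10,13)  (14,15)  (14,16)
take (1,2); take (3,6); take (7,8); take (8,12); take (14,15).
Selected 5 observations.

5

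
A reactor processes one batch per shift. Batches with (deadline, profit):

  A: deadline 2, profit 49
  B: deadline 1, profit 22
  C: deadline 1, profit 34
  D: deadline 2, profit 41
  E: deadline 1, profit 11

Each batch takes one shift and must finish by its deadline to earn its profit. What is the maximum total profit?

90

By profit: A(d2,49), D(d2,41), C(d1,34), B(d1,22), E(d1,11)
A→slot 2; D→slot 1; C skipped; B skipped; E skipped.
Profit = 41 + 49 = 90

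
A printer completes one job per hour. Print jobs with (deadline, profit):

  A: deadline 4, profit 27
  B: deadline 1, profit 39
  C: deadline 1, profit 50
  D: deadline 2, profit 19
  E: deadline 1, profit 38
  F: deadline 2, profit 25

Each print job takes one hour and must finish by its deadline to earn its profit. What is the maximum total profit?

102

By profit: C(d1,50), B(d1,39), E(d1,38), A(d4,27), F(d2,25), D(d2,19)
C→slot 1; B skipped; E skipped; A→slot 4; F→slot 2; D skipped.
Profit = 50 + 25 + 27 = 102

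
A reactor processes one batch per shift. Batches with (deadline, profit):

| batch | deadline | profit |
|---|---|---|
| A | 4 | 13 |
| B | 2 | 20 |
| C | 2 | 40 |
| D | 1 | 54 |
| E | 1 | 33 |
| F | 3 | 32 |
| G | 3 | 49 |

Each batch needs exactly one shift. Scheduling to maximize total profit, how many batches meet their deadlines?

4

Take jobs in profit order; each goes to the latest open slot no later than its deadline.
Profit order: D=54 G=49 C=40 E=33 F=32 B=20 A=13
Assign: D→slot 1, G→slot 3, C→slot 2, E skipped, F skipped, B skipped, A→slot 4.
Slots: [1:D] [2:C] [3:G] [4:A]
4 of 7 scheduled.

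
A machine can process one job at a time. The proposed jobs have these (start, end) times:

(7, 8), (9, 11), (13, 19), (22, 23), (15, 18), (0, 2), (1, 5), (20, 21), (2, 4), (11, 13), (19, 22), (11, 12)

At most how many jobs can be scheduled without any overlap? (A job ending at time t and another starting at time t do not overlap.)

8

Sort by end time and greedily take each interval whose start is ≥ the last chosen end.
Sorted by end: (0,2)  (2,4)  (1,5)  (7,8)  (9,11)  (11,12)  (11,13)  (15,18)  (13,19)  (20,21)  (19,22)  (22,23)
take (0,2); take (2,4); take (7,8); take (9,11); take (11,12); take (15,18); skip (13,19); take (20,21); take (22,23).
Selected 8 jobs.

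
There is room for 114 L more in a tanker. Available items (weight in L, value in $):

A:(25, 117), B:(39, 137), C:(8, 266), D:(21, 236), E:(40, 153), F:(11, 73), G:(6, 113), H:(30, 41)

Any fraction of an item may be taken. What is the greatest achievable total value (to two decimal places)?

Ratios (sorted): C 33.25, G 18.83, D 11.24, F 6.64, A 4.68, E 3.83, B 3.51, H 1.37
take C (8 @ 266); take G (6 @ 113); take D (21 @ 236); take F (11 @ 73); take A (25 @ 117); take E (40 @ 153); take 3/39 of B → 10.54. Capacity used 114/114.
Total value = 968.54

968.54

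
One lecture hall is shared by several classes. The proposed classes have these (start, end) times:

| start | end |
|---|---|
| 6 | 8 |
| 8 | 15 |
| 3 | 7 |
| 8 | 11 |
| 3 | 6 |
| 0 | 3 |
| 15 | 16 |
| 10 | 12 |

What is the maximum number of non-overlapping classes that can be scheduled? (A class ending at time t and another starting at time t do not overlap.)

5

Greedy by earliest finish: after sorting by end time, pick each interval compatible with the last pick.
By end time: (0,3), (3,6), (3,7), (6,8), (8,11), (10,12), (8,15), (15,16).
Pick (0,3); next start ≥ 3 → (3,6); next start ≥ 6 → (6,8); next start ≥ 8 → (8,11); next start ≥ 11 → (15,16).
Selected 5 classes.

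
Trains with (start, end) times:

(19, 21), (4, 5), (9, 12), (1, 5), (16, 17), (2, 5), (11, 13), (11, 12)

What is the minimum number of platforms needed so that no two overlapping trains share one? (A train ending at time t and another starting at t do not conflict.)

3

The answer is the maximum number of intervals overlapping at any instant.
starts: [1, 2, 4, 9, 11, 11, 16, 19]
ends:   [5, 5, 5, 12, 12, 13, 17, 21]
s1→1 s2→2 s4→3  — peak 3.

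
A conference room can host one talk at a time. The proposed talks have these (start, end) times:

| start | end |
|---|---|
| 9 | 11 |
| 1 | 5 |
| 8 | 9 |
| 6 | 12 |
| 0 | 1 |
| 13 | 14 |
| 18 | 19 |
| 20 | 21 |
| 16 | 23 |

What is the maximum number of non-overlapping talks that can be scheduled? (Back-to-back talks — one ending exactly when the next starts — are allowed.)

7

Sort by end time and greedily take each interval whose start is ≥ the last chosen end.
Sorted by end: (0,1)  (1,5)  (8,9)  (9,11)  (6,12)  (13,14)  (18,19)  (20,21)  (16,23)
take (0,1); take (1,5); take (8,9); take (9,11); take (13,14); take (18,19); take (20,21); skip (16,23).
Selected 7 talks.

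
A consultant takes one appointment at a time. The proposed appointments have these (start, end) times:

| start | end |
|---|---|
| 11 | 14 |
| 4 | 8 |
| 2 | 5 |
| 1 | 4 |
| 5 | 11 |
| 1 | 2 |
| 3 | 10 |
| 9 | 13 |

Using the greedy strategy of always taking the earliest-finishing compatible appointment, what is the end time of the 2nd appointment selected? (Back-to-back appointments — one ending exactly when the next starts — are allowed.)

Sort by end time and greedily take each interval whose start is ≥ the last chosen end.
By end time: (1,2), (1,4), (2,5), (4,8), (3,10), (5,11), (9,13), (11,14).
Pick (1,2); next start ≥ 2 → (2,5); next start ≥ 5 → (5,11); next start ≥ 11 → (11,14).
Selected: (1,2) (2,5) (5,11) (11,14)

5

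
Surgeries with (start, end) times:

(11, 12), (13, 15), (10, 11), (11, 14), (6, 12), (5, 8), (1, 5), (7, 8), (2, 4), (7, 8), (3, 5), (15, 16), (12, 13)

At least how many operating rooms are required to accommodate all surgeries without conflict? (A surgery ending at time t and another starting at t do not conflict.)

4

Count concurrent intervals with a sweep; the peak is the room count.
Events (time:±→running): 1:+→1 2:+→2 3:+→3 4:-→2 5:-→1 5:-→0 5:+→1 6:+→2 7:+→3 7:+→4 … peak 4.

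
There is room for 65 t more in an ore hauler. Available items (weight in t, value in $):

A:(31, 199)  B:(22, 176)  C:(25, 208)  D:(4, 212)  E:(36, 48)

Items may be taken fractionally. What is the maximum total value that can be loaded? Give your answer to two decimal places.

685.87

Ratios (sorted): D 53.00, C 8.32, B 8.00, A 6.42, E 1.33
take D (4 @ 212); take C (25 @ 208); take B (22 @ 176); take 14/31 of A → 89.87. Capacity used 65/65.
Total value = 685.87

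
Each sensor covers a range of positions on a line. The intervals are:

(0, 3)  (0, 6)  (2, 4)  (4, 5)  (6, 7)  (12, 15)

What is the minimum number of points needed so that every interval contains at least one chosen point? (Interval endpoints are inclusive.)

By right end: [0,3]  [2,4]  [4,5]  [0,6]  [6,7]  [12,15]
[0,3] uncovered → point at 3; [4,5] uncovered → point at 5; [6,7] uncovered → point at 7; [12,15] uncovered → point at 15.
Points: 3, 5, 7, 15 (4 total).

4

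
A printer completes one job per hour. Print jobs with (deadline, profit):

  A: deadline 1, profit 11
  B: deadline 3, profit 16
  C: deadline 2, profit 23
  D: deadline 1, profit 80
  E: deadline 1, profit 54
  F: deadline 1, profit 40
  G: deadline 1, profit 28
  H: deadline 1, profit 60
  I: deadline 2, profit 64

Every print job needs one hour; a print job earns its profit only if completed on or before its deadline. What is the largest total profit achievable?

By profit: D(d1,80), I(d2,64), H(d1,60), E(d1,54), F(d1,40), G(d1,28), C(d2,23), B(d3,16), A(d1,11)
D→slot 1; I→slot 2; H skipped; E skipped; F skipped; G skipped; C skipped; B→slot 3; A skipped.
Profit = 80 + 64 + 16 = 160

160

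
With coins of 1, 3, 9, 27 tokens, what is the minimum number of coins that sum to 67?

Use the largest denomination that fits, subtract, and repeat.
67 = 2×27 + 1×9 + 1×3 + 1×1
Total coins = 2 + 1 + 1 + 1 = 5

5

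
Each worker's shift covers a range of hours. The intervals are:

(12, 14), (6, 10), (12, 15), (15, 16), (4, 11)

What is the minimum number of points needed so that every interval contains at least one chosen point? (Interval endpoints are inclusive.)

3

Sort by right endpoint; whenever an interval is uncovered, place a point at its right end.
By right end: [6,10]  [4,11]  [12,14]  [12,15]  [15,16]
[6,10] uncovered → point at 10; [12,14] uncovered → point at 14; [15,16] uncovered → point at 16.
Points: 10, 14, 16 (3 total).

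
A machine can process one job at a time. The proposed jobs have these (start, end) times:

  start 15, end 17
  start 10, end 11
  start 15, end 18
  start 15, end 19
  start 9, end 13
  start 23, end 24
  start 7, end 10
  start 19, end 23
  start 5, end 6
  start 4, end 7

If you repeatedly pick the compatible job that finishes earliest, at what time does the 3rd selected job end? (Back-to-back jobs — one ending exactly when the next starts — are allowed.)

Order by finish time; keep every interval that doesn't clash with the previous kept one.
Sorted by end: (5,6)  (4,7)  (7,10)  (10,11)  (9,13)  (15,17)  (15,18)  (15,19)  (19,23)  (23,24)
take (5,6); take (7,10); take (10,11); take (15,17); take (19,23); take (23,24).
Selected: (5,6) (7,10) (10,11) (15,17) (19,23) (23,24)

11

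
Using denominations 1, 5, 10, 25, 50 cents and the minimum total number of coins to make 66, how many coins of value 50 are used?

1

Use the largest denomination that fits, subtract, and repeat.
66 − 1×50→16 − 1×10→6 − 1×5→1 − 1×1→0
Count of 50: 1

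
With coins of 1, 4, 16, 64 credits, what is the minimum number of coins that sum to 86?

Use the largest denomination that fits, subtract, and repeat.
86 − 1×64→22 − 1×16→6 − 1×4→2 − 2×1→0
Total coins = 1 + 1 + 1 + 2 = 5

5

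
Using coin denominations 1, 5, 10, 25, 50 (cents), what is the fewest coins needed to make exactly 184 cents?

Greedy: take as many of the largest coin as possible, then repeat with the remainder.
184 − 3×50→34 − 1×25→9 − 1×5→4 − 4×1→0
Total coins = 3 + 1 + 1 + 4 = 9

9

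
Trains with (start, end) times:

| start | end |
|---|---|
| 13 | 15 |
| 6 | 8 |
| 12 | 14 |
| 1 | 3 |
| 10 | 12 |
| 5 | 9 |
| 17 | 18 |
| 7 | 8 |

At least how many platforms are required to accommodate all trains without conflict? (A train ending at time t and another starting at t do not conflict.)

Events (time:±→running): 1:+→1 3:-→0 5:+→1 6:+→2 7:+→3 … peak 3.

3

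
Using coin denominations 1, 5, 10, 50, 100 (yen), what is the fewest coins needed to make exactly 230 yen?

5

230 − 2×100→30 − 3×10→0
Total coins = 2 + 3 = 5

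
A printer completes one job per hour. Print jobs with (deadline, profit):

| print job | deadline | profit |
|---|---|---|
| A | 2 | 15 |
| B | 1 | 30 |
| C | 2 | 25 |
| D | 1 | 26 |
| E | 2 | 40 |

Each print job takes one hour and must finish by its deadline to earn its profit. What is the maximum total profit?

By profit: E(d2,40), B(d1,30), D(d1,26), C(d2,25), A(d2,15)
E→slot 2; B→slot 1; D skipped; C skipped; A skipped.
Profit = 30 + 40 = 70

70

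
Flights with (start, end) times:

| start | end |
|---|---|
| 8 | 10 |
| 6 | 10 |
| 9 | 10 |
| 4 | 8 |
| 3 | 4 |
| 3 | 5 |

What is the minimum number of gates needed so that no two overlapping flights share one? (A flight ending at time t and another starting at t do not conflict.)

The answer is the maximum number of intervals overlapping at any instant.
Events (time:±→running): 3:+→1 3:+→2 4:-→1 4:+→2 5:-→1 6:+→2 8:-→1 8:+→2 9:+→3 … peak 3.

3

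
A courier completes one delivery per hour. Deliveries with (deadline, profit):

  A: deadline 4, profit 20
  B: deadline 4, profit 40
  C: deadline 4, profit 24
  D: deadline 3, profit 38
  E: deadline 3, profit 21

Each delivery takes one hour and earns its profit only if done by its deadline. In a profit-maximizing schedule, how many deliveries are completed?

Sort by profit descending; place each in the latest free slot ≤ its deadline.
Profit order: B=40 D=38 C=24 E=21 A=20
Assign: B→slot 4, D→slot 3, C→slot 2, E→slot 1, A skipped.
Slots: [1:E] [2:C] [3:D] [4:B]
4 of 5 scheduled.

4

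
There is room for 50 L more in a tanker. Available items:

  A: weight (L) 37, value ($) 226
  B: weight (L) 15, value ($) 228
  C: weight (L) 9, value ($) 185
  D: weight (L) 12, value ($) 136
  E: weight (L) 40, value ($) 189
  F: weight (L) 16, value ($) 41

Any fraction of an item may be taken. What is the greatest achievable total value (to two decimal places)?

634.51

Sort by value per unit weight and fill in that order.
Ratios (sorted): C 20.56, B 15.20, D 11.33, A 6.11, E 4.72, F 2.56
take C (9 @ 185); take B (15 @ 228); take D (12 @ 136); take 14/37 of A → 85.51. Capacity used 50/50.
Total value = 634.51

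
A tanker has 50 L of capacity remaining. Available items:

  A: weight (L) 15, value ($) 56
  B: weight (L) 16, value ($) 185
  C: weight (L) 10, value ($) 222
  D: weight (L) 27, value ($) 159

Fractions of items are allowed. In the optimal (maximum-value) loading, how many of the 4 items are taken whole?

2

Sort by value per unit weight and fill in that order.
Ratios (sorted): C 22.20, B 11.56, D 5.89, A 3.73
take C (10 @ 222); take B (16 @ 185); take 24/27 of D → 141.33. Capacity used 50/50.
2 item(s) taken whole; one partial (take 24/27 of D).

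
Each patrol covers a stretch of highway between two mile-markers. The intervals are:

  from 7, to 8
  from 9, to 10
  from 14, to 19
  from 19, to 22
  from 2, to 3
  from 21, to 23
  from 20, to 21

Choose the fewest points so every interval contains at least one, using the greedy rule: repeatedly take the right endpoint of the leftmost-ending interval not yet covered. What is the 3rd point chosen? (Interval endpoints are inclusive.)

10

Sort by right endpoint; whenever an interval is uncovered, place a point at its right end.
Sorted: [2,3] [7,8] [9,10] [14,19] [20,21] [19,22] [21,23]
{[2,3]} hit by 3; {[7,8]} hit by 8; {[9,10]} hit by 10; {[14,19]} hit by 19; {[20,21],[19,22],[21,23]} hit by 21.
Points: 3, 8, 10, 19, 21 (5 total).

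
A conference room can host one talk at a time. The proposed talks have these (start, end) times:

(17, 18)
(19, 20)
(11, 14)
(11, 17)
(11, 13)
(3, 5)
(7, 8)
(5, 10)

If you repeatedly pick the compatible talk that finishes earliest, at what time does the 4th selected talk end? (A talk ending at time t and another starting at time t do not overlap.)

18

By end time: (3,5), (7,8), (5,10), (11,13), (11,14), (11,17), (17,18), (19,20).
Pick (3,5); next start ≥ 5 → (7,8); next start ≥ 8 → (11,13); next start ≥ 13 → (17,18); next start ≥ 18 → (19,20).
Selected: (3,5) (7,8) (11,13) (17,18) (19,20)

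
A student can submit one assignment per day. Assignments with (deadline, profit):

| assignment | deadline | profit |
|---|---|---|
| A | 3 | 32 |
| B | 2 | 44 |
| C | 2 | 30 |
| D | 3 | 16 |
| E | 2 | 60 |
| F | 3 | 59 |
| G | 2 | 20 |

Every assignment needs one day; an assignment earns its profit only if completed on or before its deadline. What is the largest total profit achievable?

163

Take jobs in profit order; each goes to the latest open slot no later than its deadline.
By profit: E(d2,60), F(d3,59), B(d2,44), A(d3,32), C(d2,30), G(d2,20), D(d3,16)
E→slot 2; F→slot 3; B→slot 1; A skipped; C skipped; G skipped; D skipped.
Profit = 44 + 60 + 59 = 163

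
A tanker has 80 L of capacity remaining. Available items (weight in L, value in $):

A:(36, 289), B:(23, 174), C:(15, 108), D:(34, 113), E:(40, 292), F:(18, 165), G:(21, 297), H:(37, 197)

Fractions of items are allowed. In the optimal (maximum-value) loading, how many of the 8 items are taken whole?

Greedy by value/weight ratio, highest first.
Ratios (sorted): G 14.14, F 9.17, A 8.03, B 7.57, E 7.30, C 7.20, H 5.32, D 3.32
take G (21 @ 297); take F (18 @ 165); take A (36 @ 289); take 5/23 of B → 37.83. Capacity used 80/80.
3 item(s) taken whole; one partial (take 5/23 of B).

3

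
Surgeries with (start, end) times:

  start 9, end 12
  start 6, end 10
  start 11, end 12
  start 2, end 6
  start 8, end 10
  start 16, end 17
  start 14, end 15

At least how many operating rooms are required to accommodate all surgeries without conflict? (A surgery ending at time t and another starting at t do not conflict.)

3

starts: [2, 6, 8, 9, 11, 14, 16]
ends:   [6, 10, 10, 12, 12, 15, 17]
s2→1 e6→0 s6→1 s8→2 s9→3  — peak 3.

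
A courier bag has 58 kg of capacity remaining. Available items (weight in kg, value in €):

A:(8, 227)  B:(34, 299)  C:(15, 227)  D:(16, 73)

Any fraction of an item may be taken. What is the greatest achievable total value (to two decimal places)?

757.56

Greedy by value/weight ratio, highest first.
Ratios (sorted): A 28.38, C 15.13, B 8.79, D 4.56
take A (8 @ 227); take C (15 @ 227); take B (34 @ 299); take 1/16 of D → 4.56. Capacity used 58/58.
Total value = 757.56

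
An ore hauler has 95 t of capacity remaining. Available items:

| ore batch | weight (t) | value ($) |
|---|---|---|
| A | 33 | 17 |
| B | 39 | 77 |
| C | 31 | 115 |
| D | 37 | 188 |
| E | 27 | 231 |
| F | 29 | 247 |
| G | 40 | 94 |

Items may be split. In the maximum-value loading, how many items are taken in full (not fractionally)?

3

Ratios (sorted): E 8.56, F 8.52, D 5.08, C 3.71, G 2.35, B 1.97, A 0.52
take E (27 @ 231); take F (29 @ 247); take D (37 @ 188); take 2/31 of C → 7.42. Capacity used 95/95.
3 item(s) taken whole; one partial (take 2/31 of C).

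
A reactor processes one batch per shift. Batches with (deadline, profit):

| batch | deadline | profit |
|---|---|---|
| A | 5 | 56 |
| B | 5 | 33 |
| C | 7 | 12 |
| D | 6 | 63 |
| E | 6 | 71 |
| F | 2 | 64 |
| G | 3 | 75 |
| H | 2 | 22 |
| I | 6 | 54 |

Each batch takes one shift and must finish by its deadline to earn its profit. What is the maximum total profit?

395

By profit: G(d3,75), E(d6,71), F(d2,64), D(d6,63), A(d5,56), I(d6,54), B(d5,33), H(d2,22), C(d7,12)
G→slot 3; E→slot 6; F→slot 2; D→slot 5; A→slot 4; I→slot 1; B skipped; H skipped; C→slot 7.
Profit = 54 + 64 + 75 + 56 + 63 + 71 + 12 = 395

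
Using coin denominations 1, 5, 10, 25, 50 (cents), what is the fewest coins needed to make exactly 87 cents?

Use the largest denomination that fits, subtract, and repeat.
87 − 1×50→37 − 1×25→12 − 1×10→2 − 2×1→0
Total coins = 1 + 1 + 1 + 2 = 5

5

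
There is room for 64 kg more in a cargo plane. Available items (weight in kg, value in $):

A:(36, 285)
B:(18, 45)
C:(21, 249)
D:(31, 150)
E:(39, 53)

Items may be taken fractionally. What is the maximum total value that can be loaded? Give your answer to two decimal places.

Greedy by value/weight ratio, highest first.
Order: C (249/21=11.86) > A (285/36=7.92) > D (150/31=4.84) > B (45/18=2.50) > E (53/39=1.36)
Fill: take C (21 @ 249) → take A (36 @ 285) → take 7/31 of D → 33.87; 64/64 used.
Total value = 567.87

567.87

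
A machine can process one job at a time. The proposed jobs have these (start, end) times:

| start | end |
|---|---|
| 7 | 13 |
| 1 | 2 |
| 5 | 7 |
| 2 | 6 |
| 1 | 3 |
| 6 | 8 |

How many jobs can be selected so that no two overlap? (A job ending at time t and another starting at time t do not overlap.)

Greedy by earliest finish: after sorting by end time, pick each interval compatible with the last pick.
By end time: (1,2), (1,3), (2,6), (5,7), (6,8), (7,13).
Pick (1,2); next start ≥ 2 → (2,6); next start ≥ 6 → (6,8).
Selected 3 jobs.

3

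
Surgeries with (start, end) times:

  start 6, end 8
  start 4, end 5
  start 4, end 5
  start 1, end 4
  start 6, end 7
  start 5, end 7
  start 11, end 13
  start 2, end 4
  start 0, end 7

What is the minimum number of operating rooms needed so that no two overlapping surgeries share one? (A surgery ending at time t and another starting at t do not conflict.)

4

Events (time:±→running): 0:+→1 1:+→2 2:+→3 4:-→2 4:-→1 4:+→2 4:+→3 5:-→2 5:-→1 5:+→2 6:+→3 6:+→4 … peak 4.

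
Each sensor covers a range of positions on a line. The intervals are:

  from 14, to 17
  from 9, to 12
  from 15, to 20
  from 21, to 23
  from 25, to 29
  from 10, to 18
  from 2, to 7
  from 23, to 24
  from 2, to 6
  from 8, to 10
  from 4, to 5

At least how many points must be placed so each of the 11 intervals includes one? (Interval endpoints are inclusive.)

Process intervals by earliest right end; each time one isn't hit yet, stab at its right endpoint.
By right end: [4,5]  [2,6]  [2,7]  [8,10]  [9,12]  [14,17]  [10,18]  [15,20]  [21,23]  [23,24]  [25,29]
[4,5] uncovered → point at 5; [8,10] uncovered → point at 10; [14,17] uncovered → point at 17; [21,23] uncovered → point at 23; [25,29] uncovered → point at 29.
Points: 5, 10, 17, 23, 29 (5 total).

5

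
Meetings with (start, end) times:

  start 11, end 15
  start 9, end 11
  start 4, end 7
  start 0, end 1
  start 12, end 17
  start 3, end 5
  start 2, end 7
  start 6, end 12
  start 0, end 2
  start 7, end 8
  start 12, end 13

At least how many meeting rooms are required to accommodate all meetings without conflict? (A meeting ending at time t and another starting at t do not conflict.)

Count concurrent intervals with a sweep; the peak is the room count.
starts: [0, 0, 2, 3, 4, 6, 7, 9, 11, 12, 12]
ends:   [1, 2, 5, 7, 7, 8, 11, 12, 13, 15, 17]
s0→1 s0→2 e1→1 e2→0 s2→1 s3→2 s4→3  — peak 3.

3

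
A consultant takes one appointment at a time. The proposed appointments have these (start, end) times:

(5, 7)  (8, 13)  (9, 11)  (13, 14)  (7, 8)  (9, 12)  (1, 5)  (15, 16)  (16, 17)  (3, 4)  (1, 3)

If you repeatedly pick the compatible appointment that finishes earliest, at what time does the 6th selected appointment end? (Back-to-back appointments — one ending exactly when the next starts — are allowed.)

14

By end time: (1,3), (3,4), (1,5), (5,7), (7,8), (9,11), (9,12), (8,13), (13,14), (15,16), (16,17).
Pick (1,3); next start ≥ 3 → (3,4); next start ≥ 4 → (5,7); next start ≥ 7 → (7,8); next start ≥ 8 → (9,11); next start ≥ 11 → (13,14); next start ≥ 14 → (15,16); next start ≥ 16 → (16,17).
Selected: (1,3) (3,4) (5,7) (7,8) (9,11) (13,14) (15,16) (16,17)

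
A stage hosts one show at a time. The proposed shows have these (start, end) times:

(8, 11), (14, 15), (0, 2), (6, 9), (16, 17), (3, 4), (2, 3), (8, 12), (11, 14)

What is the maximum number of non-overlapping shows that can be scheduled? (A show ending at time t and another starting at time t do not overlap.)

Greedy by earliest finish: after sorting by end time, pick each interval compatible with the last pick.
Sorted by end: (0,2)  (2,3)  (3,4)  (6,9)  (8,11)  (8,12)  (11,14)  (14,15)  (16,17)
take (0,2); take (2,3); take (3,4); take (6,9); take (11,14); take (14,15); take (16,17).
Selected 7 shows.

7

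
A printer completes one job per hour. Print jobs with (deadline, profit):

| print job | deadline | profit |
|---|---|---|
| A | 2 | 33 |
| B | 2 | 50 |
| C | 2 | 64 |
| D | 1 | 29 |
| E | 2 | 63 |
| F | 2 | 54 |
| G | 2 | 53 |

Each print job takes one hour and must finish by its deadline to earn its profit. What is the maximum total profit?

127

Sort by profit descending; place each in the latest free slot ≤ its deadline.
Profit order: C=64 E=63 F=54 G=53 B=50 A=33 D=29
Assign: C→slot 2, E→slot 1, F skipped, G skipped, B skipped, A skipped, D skipped.
Slots: [1:E] [2:C]
Profit = 63 + 64 = 127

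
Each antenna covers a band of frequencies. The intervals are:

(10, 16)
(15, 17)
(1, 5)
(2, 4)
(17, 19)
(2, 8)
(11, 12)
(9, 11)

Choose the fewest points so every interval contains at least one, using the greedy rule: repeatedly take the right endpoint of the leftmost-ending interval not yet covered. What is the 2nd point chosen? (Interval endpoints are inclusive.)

11

Sorted: [2,4] [1,5] [2,8] [9,11] [11,12] [10,16] [15,17] [17,19]
{[2,4],[1,5],[2,8]} hit by 4; {[9,11],[11,12],[10,16]} hit by 11; {[15,17],[17,19]} hit by 17.
Points: 4, 11, 17 (3 total).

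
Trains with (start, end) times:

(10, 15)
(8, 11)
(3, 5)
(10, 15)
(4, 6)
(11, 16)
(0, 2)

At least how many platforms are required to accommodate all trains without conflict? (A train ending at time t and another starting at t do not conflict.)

Events (time:±→running): 0:+→1 2:-→0 3:+→1 4:+→2 5:-→1 6:-→0 8:+→1 10:+→2 10:+→3 … peak 3.

3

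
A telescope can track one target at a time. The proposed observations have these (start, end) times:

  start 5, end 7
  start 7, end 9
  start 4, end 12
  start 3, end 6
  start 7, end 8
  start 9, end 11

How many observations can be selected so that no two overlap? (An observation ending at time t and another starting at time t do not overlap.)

3

Order by finish time; keep every interval that doesn't clash with the previous kept one.
Sorted by end: (3,6)  (5,7)  (7,8)  (7,9)  (9,11)  (4,12)
take (3,6); take (7,8); take (9,11); skip (4,12).
Selected 3 observations.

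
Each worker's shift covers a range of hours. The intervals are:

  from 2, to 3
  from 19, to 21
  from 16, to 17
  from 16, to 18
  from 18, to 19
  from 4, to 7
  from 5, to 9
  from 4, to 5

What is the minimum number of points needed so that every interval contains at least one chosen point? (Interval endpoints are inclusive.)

Sort by right endpoint; whenever an interval is uncovered, place a point at its right end.
By right end: [2,3]  [4,5]  [4,7]  [5,9]  [16,17]  [16,18]  [18,19]  [19,21]
[2,3] uncovered → point at 3; [4,5] uncovered → point at 5; [16,17] uncovered → point at 17; [18,19] uncovered → point at 19.
Points: 3, 5, 17, 19 (4 total).

4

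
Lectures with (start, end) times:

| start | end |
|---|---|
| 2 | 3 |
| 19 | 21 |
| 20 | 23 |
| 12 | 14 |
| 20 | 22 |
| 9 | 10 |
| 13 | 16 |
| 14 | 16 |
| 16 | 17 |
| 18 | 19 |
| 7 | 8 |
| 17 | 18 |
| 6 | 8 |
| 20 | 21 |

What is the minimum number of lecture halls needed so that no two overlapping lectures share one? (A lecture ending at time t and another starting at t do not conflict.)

The answer is the maximum number of intervals overlapping at any instant.
Events (time:±→running): 2:+→1 3:-→0 6:+→1 7:+→2 8:-→1 8:-→0 9:+→1 10:-→0 12:+→1 13:+→2 14:-→1 14:+→2 16:-→1 16:-→0 16:+→1 17:-→0 17:+→1 18:-→0 18:+→1 19:-→0 19:+→1 20:+→2 20:+→3 20:+→4 … peak 4.

4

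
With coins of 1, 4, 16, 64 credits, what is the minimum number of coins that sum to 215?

215 = 3×64 + 1×16 + 1×4 + 3×1
Total coins = 3 + 1 + 1 + 3 = 8

8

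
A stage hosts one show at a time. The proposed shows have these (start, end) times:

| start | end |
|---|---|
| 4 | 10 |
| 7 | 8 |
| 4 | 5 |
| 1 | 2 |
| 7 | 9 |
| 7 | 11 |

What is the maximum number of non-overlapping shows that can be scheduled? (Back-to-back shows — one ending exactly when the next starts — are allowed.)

Order by finish time; keep every interval that doesn't clash with the previous kept one.
Sorted by end: (1,2)  (4,5)  (7,8)  (7,9)  (4,10)  (7,11)
take (1,2); take (4,5); take (7,8); skip (7,9); skip (7,11).
Selected 3 shows.

3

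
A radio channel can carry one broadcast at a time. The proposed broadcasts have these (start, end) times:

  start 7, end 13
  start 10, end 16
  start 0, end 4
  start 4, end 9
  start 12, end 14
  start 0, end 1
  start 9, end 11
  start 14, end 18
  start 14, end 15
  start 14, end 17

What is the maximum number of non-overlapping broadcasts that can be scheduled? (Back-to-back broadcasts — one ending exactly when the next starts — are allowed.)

Greedy by earliest finish: after sorting by end time, pick each interval compatible with the last pick.
By end time: (0,1), (0,4), (4,9), (9,11), (7,13), (12,14), (14,15), (10,16), (14,17), (14,18).
Pick (0,1); next start ≥ 1 → (4,9); next start ≥ 9 → (9,11); next start ≥ 11 → (12,14); next start ≥ 14 → (14,15).
Selected 5 broadcasts.

5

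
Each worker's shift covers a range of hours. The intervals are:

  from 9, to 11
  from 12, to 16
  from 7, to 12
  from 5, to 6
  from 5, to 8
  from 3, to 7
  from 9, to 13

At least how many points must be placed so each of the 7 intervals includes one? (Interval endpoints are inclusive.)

Sort by right endpoint; whenever an interval is uncovered, place a point at its right end.
By right end: [5,6]  [3,7]  [5,8]  [9,11]  [7,12]  [9,13]  [12,16]
[5,6] uncovered → point at 6; [9,11] uncovered → point at 11; [12,16] uncovered → point at 16.
Points: 6, 11, 16 (3 total).

3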